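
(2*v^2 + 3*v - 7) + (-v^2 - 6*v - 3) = v^2 - 3*v - 10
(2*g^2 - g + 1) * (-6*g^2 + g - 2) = -12*g^4 + 8*g^3 - 11*g^2 + 3*g - 2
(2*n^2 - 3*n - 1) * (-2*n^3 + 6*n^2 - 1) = -4*n^5 + 18*n^4 - 16*n^3 - 8*n^2 + 3*n + 1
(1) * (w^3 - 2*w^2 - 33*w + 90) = w^3 - 2*w^2 - 33*w + 90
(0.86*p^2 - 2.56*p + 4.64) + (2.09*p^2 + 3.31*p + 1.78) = 2.95*p^2 + 0.75*p + 6.42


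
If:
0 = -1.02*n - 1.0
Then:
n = -0.98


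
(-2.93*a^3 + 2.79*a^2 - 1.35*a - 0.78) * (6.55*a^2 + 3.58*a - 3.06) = -19.1915*a^5 + 7.7851*a^4 + 10.1115*a^3 - 18.4794*a^2 + 1.3386*a + 2.3868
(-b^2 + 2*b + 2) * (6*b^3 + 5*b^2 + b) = -6*b^5 + 7*b^4 + 21*b^3 + 12*b^2 + 2*b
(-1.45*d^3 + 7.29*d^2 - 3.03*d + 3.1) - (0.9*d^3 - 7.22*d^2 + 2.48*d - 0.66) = -2.35*d^3 + 14.51*d^2 - 5.51*d + 3.76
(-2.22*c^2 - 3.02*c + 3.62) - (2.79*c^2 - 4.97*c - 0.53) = -5.01*c^2 + 1.95*c + 4.15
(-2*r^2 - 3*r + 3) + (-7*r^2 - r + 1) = -9*r^2 - 4*r + 4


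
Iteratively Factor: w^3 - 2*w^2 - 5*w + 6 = (w + 2)*(w^2 - 4*w + 3) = (w - 3)*(w + 2)*(w - 1)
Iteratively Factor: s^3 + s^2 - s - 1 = (s + 1)*(s^2 - 1) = (s + 1)^2*(s - 1)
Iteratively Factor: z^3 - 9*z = (z - 3)*(z^2 + 3*z) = z*(z - 3)*(z + 3)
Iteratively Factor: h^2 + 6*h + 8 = (h + 2)*(h + 4)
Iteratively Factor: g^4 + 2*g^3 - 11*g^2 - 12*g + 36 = (g - 2)*(g^3 + 4*g^2 - 3*g - 18) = (g - 2)*(g + 3)*(g^2 + g - 6) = (g - 2)^2*(g + 3)*(g + 3)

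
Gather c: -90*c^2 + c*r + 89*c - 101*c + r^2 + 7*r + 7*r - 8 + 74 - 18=-90*c^2 + c*(r - 12) + r^2 + 14*r + 48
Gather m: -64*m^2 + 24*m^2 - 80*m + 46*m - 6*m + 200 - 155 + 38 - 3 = -40*m^2 - 40*m + 80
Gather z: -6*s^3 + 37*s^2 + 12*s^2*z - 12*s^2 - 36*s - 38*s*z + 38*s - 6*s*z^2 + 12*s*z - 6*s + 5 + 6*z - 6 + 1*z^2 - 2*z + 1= -6*s^3 + 25*s^2 - 4*s + z^2*(1 - 6*s) + z*(12*s^2 - 26*s + 4)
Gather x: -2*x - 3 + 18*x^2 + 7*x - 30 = 18*x^2 + 5*x - 33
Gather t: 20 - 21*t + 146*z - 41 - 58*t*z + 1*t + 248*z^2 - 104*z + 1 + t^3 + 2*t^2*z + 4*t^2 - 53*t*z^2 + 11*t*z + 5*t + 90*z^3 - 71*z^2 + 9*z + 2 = t^3 + t^2*(2*z + 4) + t*(-53*z^2 - 47*z - 15) + 90*z^3 + 177*z^2 + 51*z - 18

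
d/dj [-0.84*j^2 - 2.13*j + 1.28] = -1.68*j - 2.13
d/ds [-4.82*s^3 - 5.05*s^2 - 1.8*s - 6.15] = -14.46*s^2 - 10.1*s - 1.8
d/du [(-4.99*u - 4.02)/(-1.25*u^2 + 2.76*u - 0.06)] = (-6.2375*u^2 - 10.05*u + 11.3946)/(1.5625*u^4 - 6.9*u^3 + 7.7676*u^2 - 0.3312*u + 0.0036)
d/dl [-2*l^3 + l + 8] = 1 - 6*l^2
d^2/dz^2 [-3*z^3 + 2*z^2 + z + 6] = 4 - 18*z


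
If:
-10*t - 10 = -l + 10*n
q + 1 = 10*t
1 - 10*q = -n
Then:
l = 1010*t - 100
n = 100*t - 11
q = 10*t - 1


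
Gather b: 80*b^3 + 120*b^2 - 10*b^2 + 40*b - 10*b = 80*b^3 + 110*b^2 + 30*b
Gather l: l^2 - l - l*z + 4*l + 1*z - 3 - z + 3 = l^2 + l*(3 - z)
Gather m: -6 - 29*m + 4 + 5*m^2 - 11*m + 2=5*m^2 - 40*m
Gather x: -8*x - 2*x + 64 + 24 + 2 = 90 - 10*x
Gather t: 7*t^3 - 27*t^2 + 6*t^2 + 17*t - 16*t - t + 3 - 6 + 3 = 7*t^3 - 21*t^2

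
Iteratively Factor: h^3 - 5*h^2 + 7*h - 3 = (h - 1)*(h^2 - 4*h + 3) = (h - 1)^2*(h - 3)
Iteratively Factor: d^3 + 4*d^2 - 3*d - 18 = (d + 3)*(d^2 + d - 6) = (d + 3)^2*(d - 2)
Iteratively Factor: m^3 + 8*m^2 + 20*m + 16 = (m + 4)*(m^2 + 4*m + 4) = (m + 2)*(m + 4)*(m + 2)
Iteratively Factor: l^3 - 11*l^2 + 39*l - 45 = (l - 3)*(l^2 - 8*l + 15) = (l - 5)*(l - 3)*(l - 3)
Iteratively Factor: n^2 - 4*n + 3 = (n - 3)*(n - 1)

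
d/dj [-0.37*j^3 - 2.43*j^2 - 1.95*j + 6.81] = -1.11*j^2 - 4.86*j - 1.95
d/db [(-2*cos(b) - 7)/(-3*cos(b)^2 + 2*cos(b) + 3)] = 2*(3*cos(b)^2 + 21*cos(b) - 4)*sin(b)/(3*sin(b)^2 + 2*cos(b))^2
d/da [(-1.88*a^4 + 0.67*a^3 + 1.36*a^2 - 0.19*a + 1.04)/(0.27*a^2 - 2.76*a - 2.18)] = (-1.0152*a^5 + 15.7473*a^4 + 12.6952*a^3 - 8.0841*a^2 - 6.4912*a + 3.2846)/(0.0729*a^4 - 1.4904*a^3 + 6.4404*a^2 + 12.0336*a + 4.7524)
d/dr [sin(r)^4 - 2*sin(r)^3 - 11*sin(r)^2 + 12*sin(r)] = 2*(2*sin(r)^3 - 3*sin(r)^2 - 11*sin(r) + 6)*cos(r)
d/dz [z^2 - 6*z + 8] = 2*z - 6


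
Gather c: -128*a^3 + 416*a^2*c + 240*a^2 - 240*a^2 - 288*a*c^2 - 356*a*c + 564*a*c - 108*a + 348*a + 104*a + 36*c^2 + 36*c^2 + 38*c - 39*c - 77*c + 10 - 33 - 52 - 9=-128*a^3 + 344*a + c^2*(72 - 288*a) + c*(416*a^2 + 208*a - 78) - 84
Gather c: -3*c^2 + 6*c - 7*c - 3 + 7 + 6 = -3*c^2 - c + 10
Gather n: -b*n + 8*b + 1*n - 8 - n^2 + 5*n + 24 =8*b - n^2 + n*(6 - b) + 16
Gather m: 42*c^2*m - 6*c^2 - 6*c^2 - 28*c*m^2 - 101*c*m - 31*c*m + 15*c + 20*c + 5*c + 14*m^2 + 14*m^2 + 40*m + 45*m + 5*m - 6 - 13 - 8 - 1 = -12*c^2 + 40*c + m^2*(28 - 28*c) + m*(42*c^2 - 132*c + 90) - 28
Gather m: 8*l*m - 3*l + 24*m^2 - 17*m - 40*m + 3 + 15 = -3*l + 24*m^2 + m*(8*l - 57) + 18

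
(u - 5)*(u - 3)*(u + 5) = u^3 - 3*u^2 - 25*u + 75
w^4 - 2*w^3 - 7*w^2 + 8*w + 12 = (w - 3)*(w - 2)*(w + 1)*(w + 2)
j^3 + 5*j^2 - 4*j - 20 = (j - 2)*(j + 2)*(j + 5)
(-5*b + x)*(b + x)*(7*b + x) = -35*b^3 - 33*b^2*x + 3*b*x^2 + x^3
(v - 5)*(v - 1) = v^2 - 6*v + 5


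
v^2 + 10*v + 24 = (v + 4)*(v + 6)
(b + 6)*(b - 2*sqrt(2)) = b^2 - 2*sqrt(2)*b + 6*b - 12*sqrt(2)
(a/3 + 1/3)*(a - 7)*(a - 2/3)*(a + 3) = a^4/3 - 11*a^3/9 - 23*a^2/3 - 13*a/9 + 14/3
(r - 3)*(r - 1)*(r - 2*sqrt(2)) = r^3 - 4*r^2 - 2*sqrt(2)*r^2 + 3*r + 8*sqrt(2)*r - 6*sqrt(2)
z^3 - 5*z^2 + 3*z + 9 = (z - 3)^2*(z + 1)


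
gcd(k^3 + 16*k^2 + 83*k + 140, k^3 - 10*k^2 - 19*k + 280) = k + 5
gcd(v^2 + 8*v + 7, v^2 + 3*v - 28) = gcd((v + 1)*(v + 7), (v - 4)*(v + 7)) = v + 7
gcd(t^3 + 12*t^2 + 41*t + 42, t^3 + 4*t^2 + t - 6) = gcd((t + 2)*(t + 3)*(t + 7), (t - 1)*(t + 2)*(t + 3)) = t^2 + 5*t + 6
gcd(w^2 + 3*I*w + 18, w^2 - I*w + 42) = w + 6*I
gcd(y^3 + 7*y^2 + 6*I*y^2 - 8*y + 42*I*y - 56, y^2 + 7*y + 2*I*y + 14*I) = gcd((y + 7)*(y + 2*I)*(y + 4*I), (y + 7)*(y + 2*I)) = y^2 + y*(7 + 2*I) + 14*I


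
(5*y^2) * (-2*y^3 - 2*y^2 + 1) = -10*y^5 - 10*y^4 + 5*y^2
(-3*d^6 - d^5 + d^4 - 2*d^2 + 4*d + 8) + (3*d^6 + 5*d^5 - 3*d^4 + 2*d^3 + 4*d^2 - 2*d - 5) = 4*d^5 - 2*d^4 + 2*d^3 + 2*d^2 + 2*d + 3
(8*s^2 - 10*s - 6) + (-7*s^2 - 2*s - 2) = s^2 - 12*s - 8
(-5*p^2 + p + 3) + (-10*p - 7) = -5*p^2 - 9*p - 4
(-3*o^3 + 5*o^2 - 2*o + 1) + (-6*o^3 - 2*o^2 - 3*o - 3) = -9*o^3 + 3*o^2 - 5*o - 2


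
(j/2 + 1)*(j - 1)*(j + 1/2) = j^3/2 + 3*j^2/4 - 3*j/4 - 1/2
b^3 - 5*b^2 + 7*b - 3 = (b - 3)*(b - 1)^2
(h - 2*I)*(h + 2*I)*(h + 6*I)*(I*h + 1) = I*h^4 - 5*h^3 + 10*I*h^2 - 20*h + 24*I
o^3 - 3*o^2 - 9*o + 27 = (o - 3)^2*(o + 3)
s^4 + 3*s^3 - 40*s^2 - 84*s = s*(s - 6)*(s + 2)*(s + 7)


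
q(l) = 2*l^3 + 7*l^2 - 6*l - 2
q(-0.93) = 8.03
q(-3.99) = 6.34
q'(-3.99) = 33.66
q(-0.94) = 8.16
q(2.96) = 93.44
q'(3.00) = 90.00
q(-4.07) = 3.54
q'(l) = 6*l^2 + 14*l - 6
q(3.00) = 97.00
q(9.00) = 1969.00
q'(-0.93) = -13.83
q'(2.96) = 88.01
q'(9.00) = 606.00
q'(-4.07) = 36.41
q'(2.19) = 53.44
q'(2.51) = 66.94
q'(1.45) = 26.92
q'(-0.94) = -13.86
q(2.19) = 39.44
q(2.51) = 58.67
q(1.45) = 10.11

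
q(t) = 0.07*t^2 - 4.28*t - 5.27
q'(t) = 0.14*t - 4.28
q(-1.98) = 3.48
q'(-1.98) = -4.56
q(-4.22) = 14.04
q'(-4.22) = -4.87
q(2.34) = -14.90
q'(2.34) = -3.95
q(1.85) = -12.95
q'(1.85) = -4.02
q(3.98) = -21.20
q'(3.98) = -3.72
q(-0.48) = -3.20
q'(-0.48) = -4.35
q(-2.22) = 4.58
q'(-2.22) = -4.59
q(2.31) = -14.78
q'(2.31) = -3.96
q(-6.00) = 22.93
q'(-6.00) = -5.12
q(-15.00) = 74.68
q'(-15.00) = -6.38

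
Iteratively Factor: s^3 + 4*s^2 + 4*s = (s + 2)*(s^2 + 2*s) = (s + 2)^2*(s)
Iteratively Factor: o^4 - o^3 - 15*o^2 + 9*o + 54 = (o + 3)*(o^3 - 4*o^2 - 3*o + 18) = (o - 3)*(o + 3)*(o^2 - o - 6) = (o - 3)*(o + 2)*(o + 3)*(o - 3)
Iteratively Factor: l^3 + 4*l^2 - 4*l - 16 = (l - 2)*(l^2 + 6*l + 8) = (l - 2)*(l + 2)*(l + 4)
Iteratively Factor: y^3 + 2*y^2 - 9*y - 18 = (y - 3)*(y^2 + 5*y + 6) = (y - 3)*(y + 3)*(y + 2)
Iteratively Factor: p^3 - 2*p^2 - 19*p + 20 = (p + 4)*(p^2 - 6*p + 5) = (p - 1)*(p + 4)*(p - 5)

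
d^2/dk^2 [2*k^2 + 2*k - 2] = 4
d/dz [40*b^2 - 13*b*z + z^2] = -13*b + 2*z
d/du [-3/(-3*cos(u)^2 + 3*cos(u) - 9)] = (2*cos(u) - 1)*sin(u)/(sin(u)^2 + cos(u) - 4)^2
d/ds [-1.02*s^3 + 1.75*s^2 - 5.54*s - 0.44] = -3.06*s^2 + 3.5*s - 5.54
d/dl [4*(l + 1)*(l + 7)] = 8*l + 32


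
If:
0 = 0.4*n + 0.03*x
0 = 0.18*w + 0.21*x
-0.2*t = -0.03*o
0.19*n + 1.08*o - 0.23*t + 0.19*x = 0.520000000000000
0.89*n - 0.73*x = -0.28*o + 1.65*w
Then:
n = 0.01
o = 0.52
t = 0.08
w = 0.15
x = -0.13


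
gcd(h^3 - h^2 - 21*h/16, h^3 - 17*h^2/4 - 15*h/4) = h^2 + 3*h/4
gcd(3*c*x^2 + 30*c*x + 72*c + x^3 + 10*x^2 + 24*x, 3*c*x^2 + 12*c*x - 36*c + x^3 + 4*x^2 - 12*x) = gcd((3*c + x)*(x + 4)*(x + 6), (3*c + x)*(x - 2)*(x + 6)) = 3*c*x + 18*c + x^2 + 6*x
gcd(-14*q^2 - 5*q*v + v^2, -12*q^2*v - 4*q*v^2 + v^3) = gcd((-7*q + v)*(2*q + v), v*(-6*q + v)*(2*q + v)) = 2*q + v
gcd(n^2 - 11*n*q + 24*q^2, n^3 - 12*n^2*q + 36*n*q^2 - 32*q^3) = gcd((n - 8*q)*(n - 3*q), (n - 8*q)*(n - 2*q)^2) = -n + 8*q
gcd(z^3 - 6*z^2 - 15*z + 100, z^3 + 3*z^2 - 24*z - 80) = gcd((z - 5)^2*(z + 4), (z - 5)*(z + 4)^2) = z^2 - z - 20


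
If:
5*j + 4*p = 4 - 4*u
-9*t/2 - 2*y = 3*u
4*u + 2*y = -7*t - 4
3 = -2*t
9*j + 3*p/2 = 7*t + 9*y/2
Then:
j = 12/19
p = 35/76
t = -3/2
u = -1/4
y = 15/4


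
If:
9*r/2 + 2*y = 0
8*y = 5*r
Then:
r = 0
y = 0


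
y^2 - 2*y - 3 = (y - 3)*(y + 1)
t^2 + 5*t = t*(t + 5)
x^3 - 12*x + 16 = (x - 2)^2*(x + 4)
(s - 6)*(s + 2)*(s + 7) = s^3 + 3*s^2 - 40*s - 84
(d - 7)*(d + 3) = d^2 - 4*d - 21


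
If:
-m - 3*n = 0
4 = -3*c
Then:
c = -4/3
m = -3*n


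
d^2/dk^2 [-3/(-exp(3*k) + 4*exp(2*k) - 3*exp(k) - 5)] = 3*((-9*exp(2*k) + 16*exp(k) - 3)*(exp(3*k) - 4*exp(2*k) + 3*exp(k) + 5) + 2*(3*exp(2*k) - 8*exp(k) + 3)^2*exp(k))*exp(k)/(exp(3*k) - 4*exp(2*k) + 3*exp(k) + 5)^3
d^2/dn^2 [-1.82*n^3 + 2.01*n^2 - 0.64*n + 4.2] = 4.02 - 10.92*n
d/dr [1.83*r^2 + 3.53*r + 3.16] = 3.66*r + 3.53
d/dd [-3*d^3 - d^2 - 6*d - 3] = -9*d^2 - 2*d - 6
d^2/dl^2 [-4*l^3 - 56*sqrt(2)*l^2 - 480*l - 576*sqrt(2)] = -24*l - 112*sqrt(2)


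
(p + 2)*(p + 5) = p^2 + 7*p + 10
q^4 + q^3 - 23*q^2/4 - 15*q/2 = q*(q - 5/2)*(q + 3/2)*(q + 2)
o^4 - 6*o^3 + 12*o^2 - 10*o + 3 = (o - 3)*(o - 1)^3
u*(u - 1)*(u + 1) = u^3 - u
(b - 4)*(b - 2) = b^2 - 6*b + 8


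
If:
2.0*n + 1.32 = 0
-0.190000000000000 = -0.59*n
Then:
No Solution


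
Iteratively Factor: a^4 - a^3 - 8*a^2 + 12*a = (a + 3)*(a^3 - 4*a^2 + 4*a) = (a - 2)*(a + 3)*(a^2 - 2*a) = (a - 2)^2*(a + 3)*(a)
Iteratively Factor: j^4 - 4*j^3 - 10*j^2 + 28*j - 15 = (j - 5)*(j^3 + j^2 - 5*j + 3) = (j - 5)*(j - 1)*(j^2 + 2*j - 3) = (j - 5)*(j - 1)^2*(j + 3)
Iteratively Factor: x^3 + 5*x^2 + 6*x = (x + 3)*(x^2 + 2*x) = x*(x + 3)*(x + 2)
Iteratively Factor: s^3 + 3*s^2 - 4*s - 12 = (s + 2)*(s^2 + s - 6) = (s - 2)*(s + 2)*(s + 3)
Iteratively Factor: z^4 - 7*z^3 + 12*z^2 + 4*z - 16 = (z - 4)*(z^3 - 3*z^2 + 4) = (z - 4)*(z - 2)*(z^2 - z - 2) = (z - 4)*(z - 2)^2*(z + 1)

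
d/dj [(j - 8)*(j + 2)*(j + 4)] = 3*j^2 - 4*j - 40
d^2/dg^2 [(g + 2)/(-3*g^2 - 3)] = 2*(-4*g^2*(g + 2) + (3*g + 2)*(g^2 + 1))/(3*(g^2 + 1)^3)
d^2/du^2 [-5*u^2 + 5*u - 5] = -10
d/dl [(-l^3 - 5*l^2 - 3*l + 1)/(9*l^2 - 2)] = (-9*l^4 + 33*l^2 + 2*l + 6)/(81*l^4 - 36*l^2 + 4)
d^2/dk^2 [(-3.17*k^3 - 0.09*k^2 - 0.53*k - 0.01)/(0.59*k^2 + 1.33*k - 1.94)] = (1.77635683940025e-15*k^5 + 7.105427357601e-15*k^4 - 18.69933*k^3 + 48.436434*k^2 - 75.270582*k - 3.47073)/(0.205379*k^6 + 1.388919*k^5 + 1.105011*k^4 - 6.781271*k^3 - 3.633426*k^2 + 15.016764*k - 7.301384)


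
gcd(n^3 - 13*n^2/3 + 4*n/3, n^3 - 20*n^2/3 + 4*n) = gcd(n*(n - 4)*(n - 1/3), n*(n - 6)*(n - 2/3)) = n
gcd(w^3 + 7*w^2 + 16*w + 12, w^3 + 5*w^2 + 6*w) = w^2 + 5*w + 6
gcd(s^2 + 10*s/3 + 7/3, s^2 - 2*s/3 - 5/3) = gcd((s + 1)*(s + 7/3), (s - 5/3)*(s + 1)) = s + 1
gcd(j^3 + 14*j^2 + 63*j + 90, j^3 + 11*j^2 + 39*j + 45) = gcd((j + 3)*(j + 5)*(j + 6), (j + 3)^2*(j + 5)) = j^2 + 8*j + 15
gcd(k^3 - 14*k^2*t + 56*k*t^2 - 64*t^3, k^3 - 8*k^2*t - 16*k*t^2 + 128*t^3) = k^2 - 12*k*t + 32*t^2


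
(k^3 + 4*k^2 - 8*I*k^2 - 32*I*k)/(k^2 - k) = (k^2 + k*(4 - 8*I) - 32*I)/(k - 1)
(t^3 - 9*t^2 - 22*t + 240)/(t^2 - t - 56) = (t^2 - t - 30)/(t + 7)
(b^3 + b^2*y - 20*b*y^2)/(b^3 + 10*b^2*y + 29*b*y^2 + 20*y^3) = b*(b - 4*y)/(b^2 + 5*b*y + 4*y^2)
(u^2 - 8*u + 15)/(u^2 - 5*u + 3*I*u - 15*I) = (u - 3)/(u + 3*I)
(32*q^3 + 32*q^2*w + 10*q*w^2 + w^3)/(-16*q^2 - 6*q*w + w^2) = (-16*q^2 - 8*q*w - w^2)/(8*q - w)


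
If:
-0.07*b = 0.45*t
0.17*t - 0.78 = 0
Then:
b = -29.50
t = 4.59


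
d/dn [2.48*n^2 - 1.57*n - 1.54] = 4.96*n - 1.57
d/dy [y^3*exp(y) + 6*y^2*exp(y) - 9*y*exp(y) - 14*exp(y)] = (y^3 + 9*y^2 + 3*y - 23)*exp(y)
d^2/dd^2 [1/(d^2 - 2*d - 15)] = 2*(d^2 - 2*d - 4*(d - 1)^2 - 15)/(-d^2 + 2*d + 15)^3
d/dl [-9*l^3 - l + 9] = -27*l^2 - 1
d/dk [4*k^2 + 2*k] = 8*k + 2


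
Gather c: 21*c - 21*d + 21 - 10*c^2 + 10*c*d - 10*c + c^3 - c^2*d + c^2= c^3 + c^2*(-d - 9) + c*(10*d + 11) - 21*d + 21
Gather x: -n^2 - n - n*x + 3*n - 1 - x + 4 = -n^2 + 2*n + x*(-n - 1) + 3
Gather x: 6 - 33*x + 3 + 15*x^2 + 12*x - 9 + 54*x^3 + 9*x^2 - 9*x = 54*x^3 + 24*x^2 - 30*x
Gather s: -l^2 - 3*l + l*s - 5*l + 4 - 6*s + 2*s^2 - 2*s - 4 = -l^2 - 8*l + 2*s^2 + s*(l - 8)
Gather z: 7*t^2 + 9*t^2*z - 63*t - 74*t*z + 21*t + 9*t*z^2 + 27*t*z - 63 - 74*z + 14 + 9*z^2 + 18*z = 7*t^2 - 42*t + z^2*(9*t + 9) + z*(9*t^2 - 47*t - 56) - 49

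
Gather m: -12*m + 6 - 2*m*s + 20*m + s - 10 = m*(8 - 2*s) + s - 4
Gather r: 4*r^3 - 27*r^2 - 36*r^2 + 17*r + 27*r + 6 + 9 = 4*r^3 - 63*r^2 + 44*r + 15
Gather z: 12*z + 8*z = 20*z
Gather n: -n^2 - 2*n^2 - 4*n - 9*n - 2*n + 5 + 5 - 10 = -3*n^2 - 15*n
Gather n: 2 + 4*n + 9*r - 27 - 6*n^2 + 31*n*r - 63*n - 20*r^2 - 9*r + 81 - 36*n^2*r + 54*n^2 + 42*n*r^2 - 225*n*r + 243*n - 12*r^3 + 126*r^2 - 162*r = n^2*(48 - 36*r) + n*(42*r^2 - 194*r + 184) - 12*r^3 + 106*r^2 - 162*r + 56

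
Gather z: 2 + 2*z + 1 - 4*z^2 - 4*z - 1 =-4*z^2 - 2*z + 2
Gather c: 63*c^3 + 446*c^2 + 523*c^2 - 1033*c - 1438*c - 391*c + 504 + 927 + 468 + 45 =63*c^3 + 969*c^2 - 2862*c + 1944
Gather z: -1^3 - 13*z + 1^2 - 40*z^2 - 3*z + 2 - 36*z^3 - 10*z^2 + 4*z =-36*z^3 - 50*z^2 - 12*z + 2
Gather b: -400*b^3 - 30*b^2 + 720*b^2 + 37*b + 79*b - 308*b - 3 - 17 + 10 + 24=-400*b^3 + 690*b^2 - 192*b + 14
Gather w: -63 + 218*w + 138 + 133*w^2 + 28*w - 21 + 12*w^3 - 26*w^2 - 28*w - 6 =12*w^3 + 107*w^2 + 218*w + 48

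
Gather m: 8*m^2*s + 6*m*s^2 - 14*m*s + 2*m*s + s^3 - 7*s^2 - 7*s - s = 8*m^2*s + m*(6*s^2 - 12*s) + s^3 - 7*s^2 - 8*s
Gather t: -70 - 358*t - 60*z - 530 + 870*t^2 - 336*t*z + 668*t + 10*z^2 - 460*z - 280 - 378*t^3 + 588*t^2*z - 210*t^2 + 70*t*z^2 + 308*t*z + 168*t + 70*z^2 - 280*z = -378*t^3 + t^2*(588*z + 660) + t*(70*z^2 - 28*z + 478) + 80*z^2 - 800*z - 880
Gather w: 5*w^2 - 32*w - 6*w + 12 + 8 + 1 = 5*w^2 - 38*w + 21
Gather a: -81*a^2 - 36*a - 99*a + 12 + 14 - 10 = -81*a^2 - 135*a + 16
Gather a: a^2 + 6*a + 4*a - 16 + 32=a^2 + 10*a + 16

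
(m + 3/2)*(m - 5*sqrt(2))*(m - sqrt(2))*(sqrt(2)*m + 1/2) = sqrt(2)*m^4 - 23*m^3/2 + 3*sqrt(2)*m^3/2 - 69*m^2/4 + 7*sqrt(2)*m^2 + 5*m + 21*sqrt(2)*m/2 + 15/2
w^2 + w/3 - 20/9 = (w - 4/3)*(w + 5/3)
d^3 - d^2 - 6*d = d*(d - 3)*(d + 2)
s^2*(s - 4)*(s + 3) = s^4 - s^3 - 12*s^2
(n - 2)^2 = n^2 - 4*n + 4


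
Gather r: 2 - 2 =0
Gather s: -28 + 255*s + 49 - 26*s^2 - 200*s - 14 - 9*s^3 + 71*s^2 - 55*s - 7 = -9*s^3 + 45*s^2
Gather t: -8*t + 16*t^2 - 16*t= 16*t^2 - 24*t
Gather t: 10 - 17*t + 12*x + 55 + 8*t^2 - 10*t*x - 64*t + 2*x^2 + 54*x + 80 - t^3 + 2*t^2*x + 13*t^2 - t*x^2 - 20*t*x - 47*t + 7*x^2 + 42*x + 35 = -t^3 + t^2*(2*x + 21) + t*(-x^2 - 30*x - 128) + 9*x^2 + 108*x + 180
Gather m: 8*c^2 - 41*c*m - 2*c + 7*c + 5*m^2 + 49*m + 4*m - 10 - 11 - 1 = 8*c^2 + 5*c + 5*m^2 + m*(53 - 41*c) - 22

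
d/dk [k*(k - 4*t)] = 2*k - 4*t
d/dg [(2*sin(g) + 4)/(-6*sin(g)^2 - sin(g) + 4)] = 12*(sin(g)^2 + 4*sin(g) + 1)*cos(g)/(6*sin(g)^2 + sin(g) - 4)^2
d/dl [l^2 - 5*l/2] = 2*l - 5/2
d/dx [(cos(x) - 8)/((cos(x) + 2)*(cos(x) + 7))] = (cos(x)^2 - 16*cos(x) - 86)*sin(x)/((cos(x) + 2)^2*(cos(x) + 7)^2)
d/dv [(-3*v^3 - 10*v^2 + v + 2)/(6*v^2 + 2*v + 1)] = (-18*v^4 - 12*v^3 - 35*v^2 - 44*v - 3)/(36*v^4 + 24*v^3 + 16*v^2 + 4*v + 1)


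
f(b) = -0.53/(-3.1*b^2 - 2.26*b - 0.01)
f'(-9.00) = 0.00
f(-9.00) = 0.00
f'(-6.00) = 0.00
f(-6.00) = 0.01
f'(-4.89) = 0.00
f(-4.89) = 0.01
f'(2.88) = -0.01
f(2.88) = 0.02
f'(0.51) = -0.74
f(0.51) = 0.27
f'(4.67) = -0.00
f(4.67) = 0.01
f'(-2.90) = 0.02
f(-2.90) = 0.03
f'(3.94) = -0.00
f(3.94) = 0.01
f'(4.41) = -0.00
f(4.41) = 0.01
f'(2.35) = -0.02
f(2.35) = 0.02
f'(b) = -0.53*(6.2*b + 2.26)/(-3.1*b^2 - 2.26*b - 0.01)^2 = (-3.286*b - 1.1978)/(3.1*b^2 + 2.26*b + 0.01)^2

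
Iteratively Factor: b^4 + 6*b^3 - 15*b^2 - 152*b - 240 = (b - 5)*(b^3 + 11*b^2 + 40*b + 48) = (b - 5)*(b + 4)*(b^2 + 7*b + 12) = (b - 5)*(b + 4)^2*(b + 3)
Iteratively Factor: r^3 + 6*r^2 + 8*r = (r + 4)*(r^2 + 2*r) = r*(r + 4)*(r + 2)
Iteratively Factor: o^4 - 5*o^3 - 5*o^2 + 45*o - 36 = (o + 3)*(o^3 - 8*o^2 + 19*o - 12) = (o - 3)*(o + 3)*(o^2 - 5*o + 4) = (o - 3)*(o - 1)*(o + 3)*(o - 4)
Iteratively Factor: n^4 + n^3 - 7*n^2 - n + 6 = (n - 2)*(n^3 + 3*n^2 - n - 3) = (n - 2)*(n + 3)*(n^2 - 1) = (n - 2)*(n - 1)*(n + 3)*(n + 1)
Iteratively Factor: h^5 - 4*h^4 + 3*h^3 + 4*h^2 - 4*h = (h)*(h^4 - 4*h^3 + 3*h^2 + 4*h - 4) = h*(h - 2)*(h^3 - 2*h^2 - h + 2) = h*(h - 2)*(h - 1)*(h^2 - h - 2) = h*(h - 2)^2*(h - 1)*(h + 1)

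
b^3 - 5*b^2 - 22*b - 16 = (b - 8)*(b + 1)*(b + 2)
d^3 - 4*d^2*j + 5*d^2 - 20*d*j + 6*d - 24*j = (d + 2)*(d + 3)*(d - 4*j)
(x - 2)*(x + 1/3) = x^2 - 5*x/3 - 2/3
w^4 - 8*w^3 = w^3*(w - 8)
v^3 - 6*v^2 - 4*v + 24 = (v - 6)*(v - 2)*(v + 2)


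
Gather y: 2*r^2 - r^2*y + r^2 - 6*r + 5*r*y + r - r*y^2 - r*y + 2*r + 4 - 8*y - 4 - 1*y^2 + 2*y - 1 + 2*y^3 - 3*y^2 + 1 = 3*r^2 - 3*r + 2*y^3 + y^2*(-r - 4) + y*(-r^2 + 4*r - 6)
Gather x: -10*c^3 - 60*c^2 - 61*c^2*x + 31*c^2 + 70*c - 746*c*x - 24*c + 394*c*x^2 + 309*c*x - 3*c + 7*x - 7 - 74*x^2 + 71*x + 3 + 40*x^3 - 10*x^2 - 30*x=-10*c^3 - 29*c^2 + 43*c + 40*x^3 + x^2*(394*c - 84) + x*(-61*c^2 - 437*c + 48) - 4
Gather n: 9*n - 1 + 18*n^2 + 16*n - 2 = 18*n^2 + 25*n - 3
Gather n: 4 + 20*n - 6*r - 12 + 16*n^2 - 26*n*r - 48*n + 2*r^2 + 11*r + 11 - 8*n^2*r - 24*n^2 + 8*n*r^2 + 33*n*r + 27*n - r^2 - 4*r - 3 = n^2*(-8*r - 8) + n*(8*r^2 + 7*r - 1) + r^2 + r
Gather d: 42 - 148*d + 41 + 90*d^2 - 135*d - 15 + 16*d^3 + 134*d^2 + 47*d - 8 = 16*d^3 + 224*d^2 - 236*d + 60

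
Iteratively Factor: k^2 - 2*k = (k)*(k - 2)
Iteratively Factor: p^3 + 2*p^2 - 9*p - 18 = (p - 3)*(p^2 + 5*p + 6) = (p - 3)*(p + 3)*(p + 2)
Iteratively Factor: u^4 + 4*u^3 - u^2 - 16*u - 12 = (u - 2)*(u^3 + 6*u^2 + 11*u + 6) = (u - 2)*(u + 2)*(u^2 + 4*u + 3) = (u - 2)*(u + 1)*(u + 2)*(u + 3)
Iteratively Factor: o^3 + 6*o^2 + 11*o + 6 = (o + 3)*(o^2 + 3*o + 2) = (o + 2)*(o + 3)*(o + 1)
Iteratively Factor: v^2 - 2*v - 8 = (v - 4)*(v + 2)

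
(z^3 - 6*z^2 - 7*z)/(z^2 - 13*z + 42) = z*(z + 1)/(z - 6)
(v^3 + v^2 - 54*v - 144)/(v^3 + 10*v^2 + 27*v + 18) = (v - 8)/(v + 1)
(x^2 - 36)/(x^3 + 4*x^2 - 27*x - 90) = (x - 6)/(x^2 - 2*x - 15)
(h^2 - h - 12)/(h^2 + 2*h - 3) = (h - 4)/(h - 1)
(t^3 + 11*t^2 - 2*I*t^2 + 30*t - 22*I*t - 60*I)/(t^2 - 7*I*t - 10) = (t^2 + 11*t + 30)/(t - 5*I)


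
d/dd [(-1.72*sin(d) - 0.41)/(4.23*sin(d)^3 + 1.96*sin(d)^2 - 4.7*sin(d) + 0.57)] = (14.5512*sin(d)^3 + 8.5741*sin(d)^2 + 1.6072*sin(d) - 2.9074)*cos(d)/(17.8929*sin(d)^6 + 16.5816*sin(d)^5 - 35.9204*sin(d)^4 - 13.6018*sin(d)^3 + 24.3244*sin(d)^2 - 5.358*sin(d) + 0.3249)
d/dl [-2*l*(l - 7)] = 14 - 4*l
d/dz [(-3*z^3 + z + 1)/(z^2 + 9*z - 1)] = ((1 - 9*z^2)*(z^2 + 9*z - 1) - (2*z + 9)*(-3*z^3 + z + 1))/(z^2 + 9*z - 1)^2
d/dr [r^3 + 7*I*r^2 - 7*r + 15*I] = 3*r^2 + 14*I*r - 7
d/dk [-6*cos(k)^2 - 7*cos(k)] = (12*cos(k) + 7)*sin(k)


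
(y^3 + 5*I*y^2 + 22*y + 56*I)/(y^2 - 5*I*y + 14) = (y^2 + 3*I*y + 28)/(y - 7*I)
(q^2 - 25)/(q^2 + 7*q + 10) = (q - 5)/(q + 2)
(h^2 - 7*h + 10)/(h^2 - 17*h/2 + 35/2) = 2*(h - 2)/(2*h - 7)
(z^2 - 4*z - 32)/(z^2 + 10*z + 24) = (z - 8)/(z + 6)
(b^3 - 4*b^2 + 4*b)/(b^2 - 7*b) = (b^2 - 4*b + 4)/(b - 7)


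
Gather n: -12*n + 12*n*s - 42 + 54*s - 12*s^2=n*(12*s - 12) - 12*s^2 + 54*s - 42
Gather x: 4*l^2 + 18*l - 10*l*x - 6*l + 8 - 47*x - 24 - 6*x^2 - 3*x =4*l^2 + 12*l - 6*x^2 + x*(-10*l - 50) - 16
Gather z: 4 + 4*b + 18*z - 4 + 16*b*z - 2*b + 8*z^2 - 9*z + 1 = 2*b + 8*z^2 + z*(16*b + 9) + 1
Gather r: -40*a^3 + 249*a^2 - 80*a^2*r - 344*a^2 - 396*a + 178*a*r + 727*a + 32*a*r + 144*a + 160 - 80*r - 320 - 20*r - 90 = -40*a^3 - 95*a^2 + 475*a + r*(-80*a^2 + 210*a - 100) - 250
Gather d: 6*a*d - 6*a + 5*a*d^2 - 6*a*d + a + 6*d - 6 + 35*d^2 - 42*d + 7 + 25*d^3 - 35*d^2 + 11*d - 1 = 5*a*d^2 - 5*a + 25*d^3 - 25*d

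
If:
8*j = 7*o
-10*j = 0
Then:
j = 0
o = 0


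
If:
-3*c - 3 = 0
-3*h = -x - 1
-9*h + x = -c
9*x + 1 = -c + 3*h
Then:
No Solution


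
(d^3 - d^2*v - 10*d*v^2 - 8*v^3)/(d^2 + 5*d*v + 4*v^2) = (d^2 - 2*d*v - 8*v^2)/(d + 4*v)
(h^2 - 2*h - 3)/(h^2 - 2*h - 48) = (-h^2 + 2*h + 3)/(-h^2 + 2*h + 48)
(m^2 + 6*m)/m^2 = (m + 6)/m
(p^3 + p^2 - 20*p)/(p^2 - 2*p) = (p^2 + p - 20)/(p - 2)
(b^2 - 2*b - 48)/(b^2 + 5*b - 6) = (b - 8)/(b - 1)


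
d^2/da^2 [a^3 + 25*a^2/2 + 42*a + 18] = 6*a + 25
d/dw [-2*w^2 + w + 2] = 1 - 4*w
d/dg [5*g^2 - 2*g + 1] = 10*g - 2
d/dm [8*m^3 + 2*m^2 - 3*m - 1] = 24*m^2 + 4*m - 3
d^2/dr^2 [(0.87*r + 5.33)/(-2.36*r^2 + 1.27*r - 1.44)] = (-(0.87*r + 5.33)*(4.72*r - 1.27)*(9.44*r - 2.54) + (12.3192*r + 22.9478)*(2.36*r^2 - 1.27*r + 1.44))/(2.36*r^2 - 1.27*r + 1.44)^3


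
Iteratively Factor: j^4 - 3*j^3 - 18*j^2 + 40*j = (j - 2)*(j^3 - j^2 - 20*j) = j*(j - 2)*(j^2 - j - 20) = j*(j - 2)*(j + 4)*(j - 5)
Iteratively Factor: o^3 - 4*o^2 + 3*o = (o)*(o^2 - 4*o + 3) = o*(o - 3)*(o - 1)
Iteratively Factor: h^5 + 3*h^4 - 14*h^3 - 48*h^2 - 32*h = (h + 4)*(h^4 - h^3 - 10*h^2 - 8*h) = (h - 4)*(h + 4)*(h^3 + 3*h^2 + 2*h) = (h - 4)*(h + 2)*(h + 4)*(h^2 + h) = h*(h - 4)*(h + 2)*(h + 4)*(h + 1)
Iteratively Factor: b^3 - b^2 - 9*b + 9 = (b - 3)*(b^2 + 2*b - 3) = (b - 3)*(b + 3)*(b - 1)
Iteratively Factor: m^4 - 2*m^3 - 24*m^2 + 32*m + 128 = (m + 4)*(m^3 - 6*m^2 + 32) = (m - 4)*(m + 4)*(m^2 - 2*m - 8) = (m - 4)*(m + 2)*(m + 4)*(m - 4)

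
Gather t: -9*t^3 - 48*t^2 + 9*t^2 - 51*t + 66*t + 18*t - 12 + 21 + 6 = -9*t^3 - 39*t^2 + 33*t + 15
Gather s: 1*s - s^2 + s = -s^2 + 2*s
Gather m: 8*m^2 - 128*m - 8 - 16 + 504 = 8*m^2 - 128*m + 480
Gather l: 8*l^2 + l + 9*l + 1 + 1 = 8*l^2 + 10*l + 2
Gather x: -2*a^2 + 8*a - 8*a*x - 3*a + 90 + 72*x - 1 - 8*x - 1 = -2*a^2 + 5*a + x*(64 - 8*a) + 88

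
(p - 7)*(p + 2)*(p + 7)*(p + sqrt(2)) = p^4 + sqrt(2)*p^3 + 2*p^3 - 49*p^2 + 2*sqrt(2)*p^2 - 98*p - 49*sqrt(2)*p - 98*sqrt(2)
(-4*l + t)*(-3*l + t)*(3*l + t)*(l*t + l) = 36*l^4*t + 36*l^4 - 9*l^3*t^2 - 9*l^3*t - 4*l^2*t^3 - 4*l^2*t^2 + l*t^4 + l*t^3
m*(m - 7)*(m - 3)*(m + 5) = m^4 - 5*m^3 - 29*m^2 + 105*m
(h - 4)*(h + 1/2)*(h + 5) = h^3 + 3*h^2/2 - 39*h/2 - 10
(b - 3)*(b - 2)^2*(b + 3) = b^4 - 4*b^3 - 5*b^2 + 36*b - 36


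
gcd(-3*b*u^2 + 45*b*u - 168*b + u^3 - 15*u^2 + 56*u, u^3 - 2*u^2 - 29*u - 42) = u - 7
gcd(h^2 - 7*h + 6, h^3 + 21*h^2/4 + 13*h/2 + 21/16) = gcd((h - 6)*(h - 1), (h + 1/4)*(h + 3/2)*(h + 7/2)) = 1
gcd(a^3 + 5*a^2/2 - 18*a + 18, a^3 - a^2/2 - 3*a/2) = a - 3/2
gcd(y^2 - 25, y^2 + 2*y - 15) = y + 5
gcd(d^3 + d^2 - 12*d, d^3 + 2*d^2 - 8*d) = d^2 + 4*d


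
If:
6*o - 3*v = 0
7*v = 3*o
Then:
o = 0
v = 0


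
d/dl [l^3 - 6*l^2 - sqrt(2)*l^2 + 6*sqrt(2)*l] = 3*l^2 - 12*l - 2*sqrt(2)*l + 6*sqrt(2)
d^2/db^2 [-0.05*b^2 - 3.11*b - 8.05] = -0.100000000000000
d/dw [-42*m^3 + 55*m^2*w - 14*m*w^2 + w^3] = 55*m^2 - 28*m*w + 3*w^2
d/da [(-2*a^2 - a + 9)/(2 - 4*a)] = (4*a^2 - 4*a + 17)/(2*(4*a^2 - 4*a + 1))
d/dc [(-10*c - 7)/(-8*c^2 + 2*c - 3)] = 4*(-20*c^2 - 28*c + 11)/(64*c^4 - 32*c^3 + 52*c^2 - 12*c + 9)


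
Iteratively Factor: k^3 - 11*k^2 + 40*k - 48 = (k - 3)*(k^2 - 8*k + 16) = (k - 4)*(k - 3)*(k - 4)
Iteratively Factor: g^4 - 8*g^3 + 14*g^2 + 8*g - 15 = (g - 5)*(g^3 - 3*g^2 - g + 3) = (g - 5)*(g - 3)*(g^2 - 1) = (g - 5)*(g - 3)*(g + 1)*(g - 1)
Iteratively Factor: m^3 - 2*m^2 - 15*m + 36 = (m - 3)*(m^2 + m - 12) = (m - 3)^2*(m + 4)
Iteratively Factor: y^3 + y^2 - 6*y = (y - 2)*(y^2 + 3*y) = (y - 2)*(y + 3)*(y)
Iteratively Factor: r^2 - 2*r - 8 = (r - 4)*(r + 2)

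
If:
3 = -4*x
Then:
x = -3/4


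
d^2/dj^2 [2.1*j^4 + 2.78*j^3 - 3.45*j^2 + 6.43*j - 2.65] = 25.2*j^2 + 16.68*j - 6.9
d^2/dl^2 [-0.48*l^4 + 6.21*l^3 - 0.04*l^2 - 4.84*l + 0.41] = -5.76*l^2 + 37.26*l - 0.08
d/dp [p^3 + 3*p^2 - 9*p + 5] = 3*p^2 + 6*p - 9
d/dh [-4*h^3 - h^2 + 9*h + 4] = -12*h^2 - 2*h + 9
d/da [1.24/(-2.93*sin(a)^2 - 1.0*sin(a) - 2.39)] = (7.2664*sin(a) + 1.24)*cos(a)/(2.93*sin(a)^2 + 1.0*sin(a) + 2.39)^2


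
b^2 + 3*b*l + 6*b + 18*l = (b + 6)*(b + 3*l)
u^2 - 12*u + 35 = (u - 7)*(u - 5)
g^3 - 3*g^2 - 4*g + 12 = (g - 3)*(g - 2)*(g + 2)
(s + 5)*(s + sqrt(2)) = s^2 + sqrt(2)*s + 5*s + 5*sqrt(2)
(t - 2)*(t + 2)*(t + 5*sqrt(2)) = t^3 + 5*sqrt(2)*t^2 - 4*t - 20*sqrt(2)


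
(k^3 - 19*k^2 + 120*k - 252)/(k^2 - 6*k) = k - 13 + 42/k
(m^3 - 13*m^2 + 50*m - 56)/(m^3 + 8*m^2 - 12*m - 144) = (m^2 - 9*m + 14)/(m^2 + 12*m + 36)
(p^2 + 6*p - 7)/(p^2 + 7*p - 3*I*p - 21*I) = (p - 1)/(p - 3*I)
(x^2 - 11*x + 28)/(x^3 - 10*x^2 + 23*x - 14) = (x - 4)/(x^2 - 3*x + 2)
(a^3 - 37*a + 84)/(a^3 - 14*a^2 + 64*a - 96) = (a^2 + 4*a - 21)/(a^2 - 10*a + 24)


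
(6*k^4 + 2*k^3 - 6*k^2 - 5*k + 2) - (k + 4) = 6*k^4 + 2*k^3 - 6*k^2 - 6*k - 2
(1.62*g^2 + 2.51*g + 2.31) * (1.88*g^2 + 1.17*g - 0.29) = 3.0456*g^4 + 6.6142*g^3 + 6.8097*g^2 + 1.9748*g - 0.6699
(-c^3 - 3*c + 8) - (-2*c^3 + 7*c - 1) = c^3 - 10*c + 9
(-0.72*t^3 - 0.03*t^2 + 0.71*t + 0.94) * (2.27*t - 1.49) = -1.6344*t^4 + 1.0047*t^3 + 1.6564*t^2 + 1.0759*t - 1.4006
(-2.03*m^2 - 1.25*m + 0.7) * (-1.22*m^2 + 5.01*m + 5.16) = 2.4766*m^4 - 8.6453*m^3 - 17.5913*m^2 - 2.943*m + 3.612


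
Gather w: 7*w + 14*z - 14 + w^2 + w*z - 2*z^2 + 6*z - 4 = w^2 + w*(z + 7) - 2*z^2 + 20*z - 18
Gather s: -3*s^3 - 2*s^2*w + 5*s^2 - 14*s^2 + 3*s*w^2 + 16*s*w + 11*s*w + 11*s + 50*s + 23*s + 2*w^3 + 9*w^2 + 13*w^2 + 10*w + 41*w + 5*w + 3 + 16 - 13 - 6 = -3*s^3 + s^2*(-2*w - 9) + s*(3*w^2 + 27*w + 84) + 2*w^3 + 22*w^2 + 56*w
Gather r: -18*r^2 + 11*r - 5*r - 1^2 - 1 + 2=-18*r^2 + 6*r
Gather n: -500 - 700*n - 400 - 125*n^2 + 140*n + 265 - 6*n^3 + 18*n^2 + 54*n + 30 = -6*n^3 - 107*n^2 - 506*n - 605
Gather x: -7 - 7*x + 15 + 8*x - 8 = x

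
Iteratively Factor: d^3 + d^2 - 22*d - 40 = (d + 2)*(d^2 - d - 20) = (d - 5)*(d + 2)*(d + 4)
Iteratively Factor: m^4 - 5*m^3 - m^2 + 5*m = (m + 1)*(m^3 - 6*m^2 + 5*m) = (m - 1)*(m + 1)*(m^2 - 5*m) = m*(m - 1)*(m + 1)*(m - 5)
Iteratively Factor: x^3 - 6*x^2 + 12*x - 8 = (x - 2)*(x^2 - 4*x + 4) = (x - 2)^2*(x - 2)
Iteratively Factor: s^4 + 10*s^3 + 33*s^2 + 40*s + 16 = (s + 4)*(s^3 + 6*s^2 + 9*s + 4) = (s + 4)^2*(s^2 + 2*s + 1) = (s + 1)*(s + 4)^2*(s + 1)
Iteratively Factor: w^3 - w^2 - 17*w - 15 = (w - 5)*(w^2 + 4*w + 3) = (w - 5)*(w + 3)*(w + 1)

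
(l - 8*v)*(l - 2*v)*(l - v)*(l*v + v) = l^4*v - 11*l^3*v^2 + l^3*v + 26*l^2*v^3 - 11*l^2*v^2 - 16*l*v^4 + 26*l*v^3 - 16*v^4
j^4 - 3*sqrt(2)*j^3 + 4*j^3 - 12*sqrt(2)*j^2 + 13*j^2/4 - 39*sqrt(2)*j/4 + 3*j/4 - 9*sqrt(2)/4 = (j + 1/2)^2*(j + 3)*(j - 3*sqrt(2))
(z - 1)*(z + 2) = z^2 + z - 2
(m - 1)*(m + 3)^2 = m^3 + 5*m^2 + 3*m - 9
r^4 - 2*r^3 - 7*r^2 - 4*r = r*(r - 4)*(r + 1)^2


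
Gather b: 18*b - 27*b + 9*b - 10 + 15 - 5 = 0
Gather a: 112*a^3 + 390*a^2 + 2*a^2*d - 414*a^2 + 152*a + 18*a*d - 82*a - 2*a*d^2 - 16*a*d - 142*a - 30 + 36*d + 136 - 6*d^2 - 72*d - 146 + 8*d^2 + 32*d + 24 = 112*a^3 + a^2*(2*d - 24) + a*(-2*d^2 + 2*d - 72) + 2*d^2 - 4*d - 16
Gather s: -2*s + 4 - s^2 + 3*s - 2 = -s^2 + s + 2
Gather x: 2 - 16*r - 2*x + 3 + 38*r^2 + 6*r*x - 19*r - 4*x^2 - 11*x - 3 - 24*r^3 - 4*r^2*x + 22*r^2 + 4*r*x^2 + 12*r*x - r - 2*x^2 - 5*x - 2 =-24*r^3 + 60*r^2 - 36*r + x^2*(4*r - 6) + x*(-4*r^2 + 18*r - 18)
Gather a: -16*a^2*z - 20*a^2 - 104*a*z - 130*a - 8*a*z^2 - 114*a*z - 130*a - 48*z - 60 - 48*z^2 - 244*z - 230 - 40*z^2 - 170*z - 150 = a^2*(-16*z - 20) + a*(-8*z^2 - 218*z - 260) - 88*z^2 - 462*z - 440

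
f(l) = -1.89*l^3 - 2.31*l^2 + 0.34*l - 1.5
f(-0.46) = -1.96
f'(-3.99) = -71.49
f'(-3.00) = -36.83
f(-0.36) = -1.83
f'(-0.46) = 1.27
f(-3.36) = 42.97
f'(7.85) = -385.33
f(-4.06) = 85.53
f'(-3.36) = -48.15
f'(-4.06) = -74.36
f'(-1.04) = -0.99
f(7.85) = -1055.44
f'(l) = -5.67*l^2 - 4.62*l + 0.34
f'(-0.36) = 1.27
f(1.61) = -14.83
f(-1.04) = -2.23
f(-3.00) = 27.72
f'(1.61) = -21.80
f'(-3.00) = -36.83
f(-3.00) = 27.72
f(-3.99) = 80.42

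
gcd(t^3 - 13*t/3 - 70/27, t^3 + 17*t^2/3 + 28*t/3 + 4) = t + 2/3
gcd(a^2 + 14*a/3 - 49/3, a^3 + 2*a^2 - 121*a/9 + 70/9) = a - 7/3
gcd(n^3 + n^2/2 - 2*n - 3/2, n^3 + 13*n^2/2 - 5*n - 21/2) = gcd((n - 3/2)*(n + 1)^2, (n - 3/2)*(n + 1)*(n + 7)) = n^2 - n/2 - 3/2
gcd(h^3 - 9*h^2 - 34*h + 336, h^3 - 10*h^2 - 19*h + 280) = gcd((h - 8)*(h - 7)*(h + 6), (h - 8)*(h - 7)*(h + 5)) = h^2 - 15*h + 56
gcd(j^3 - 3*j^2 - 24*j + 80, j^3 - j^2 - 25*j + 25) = j + 5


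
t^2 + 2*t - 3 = (t - 1)*(t + 3)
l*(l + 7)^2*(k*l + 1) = k*l^4 + 14*k*l^3 + 49*k*l^2 + l^3 + 14*l^2 + 49*l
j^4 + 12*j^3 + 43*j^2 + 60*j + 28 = (j + 1)*(j + 2)^2*(j + 7)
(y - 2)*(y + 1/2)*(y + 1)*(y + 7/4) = y^4 + 5*y^3/4 - 27*y^2/8 - 43*y/8 - 7/4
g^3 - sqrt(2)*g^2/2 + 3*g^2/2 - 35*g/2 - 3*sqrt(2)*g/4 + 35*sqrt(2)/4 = (g - 7/2)*(g + 5)*(g - sqrt(2)/2)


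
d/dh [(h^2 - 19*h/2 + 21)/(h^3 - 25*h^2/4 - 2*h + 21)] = 2*(-8*h^2 + 56*h - 35)/(16*h^4 - 8*h^3 - 111*h^2 + 28*h + 196)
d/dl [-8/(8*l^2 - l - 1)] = 8*(16*l - 1)/(-8*l^2 + l + 1)^2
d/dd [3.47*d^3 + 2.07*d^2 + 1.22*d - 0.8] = 10.41*d^2 + 4.14*d + 1.22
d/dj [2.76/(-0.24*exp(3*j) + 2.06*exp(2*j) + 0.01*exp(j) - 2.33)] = (1.9872*exp(2*j) - 11.3712*exp(j) - 0.0276)*exp(j)/(0.24*exp(3*j) - 2.06*exp(2*j) - 0.01*exp(j) + 2.33)^2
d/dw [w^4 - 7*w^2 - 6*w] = 4*w^3 - 14*w - 6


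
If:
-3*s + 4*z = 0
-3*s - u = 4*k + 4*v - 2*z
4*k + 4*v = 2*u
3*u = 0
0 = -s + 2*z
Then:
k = -v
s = 0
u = 0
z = 0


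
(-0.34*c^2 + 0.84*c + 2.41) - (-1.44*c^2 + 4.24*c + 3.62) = 1.1*c^2 - 3.4*c - 1.21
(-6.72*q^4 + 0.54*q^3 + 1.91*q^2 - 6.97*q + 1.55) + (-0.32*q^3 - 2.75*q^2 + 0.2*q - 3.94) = -6.72*q^4 + 0.22*q^3 - 0.84*q^2 - 6.77*q - 2.39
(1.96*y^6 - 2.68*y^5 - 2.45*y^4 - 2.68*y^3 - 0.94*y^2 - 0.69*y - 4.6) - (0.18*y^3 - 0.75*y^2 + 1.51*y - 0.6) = 1.96*y^6 - 2.68*y^5 - 2.45*y^4 - 2.86*y^3 - 0.19*y^2 - 2.2*y - 4.0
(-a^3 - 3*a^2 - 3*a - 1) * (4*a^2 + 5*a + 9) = -4*a^5 - 17*a^4 - 36*a^3 - 46*a^2 - 32*a - 9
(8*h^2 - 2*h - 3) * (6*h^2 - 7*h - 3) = 48*h^4 - 68*h^3 - 28*h^2 + 27*h + 9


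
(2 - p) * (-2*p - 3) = 2*p^2 - p - 6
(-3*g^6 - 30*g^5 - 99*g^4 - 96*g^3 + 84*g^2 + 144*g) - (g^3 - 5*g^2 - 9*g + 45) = -3*g^6 - 30*g^5 - 99*g^4 - 97*g^3 + 89*g^2 + 153*g - 45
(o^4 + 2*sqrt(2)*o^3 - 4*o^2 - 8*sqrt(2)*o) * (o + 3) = o^5 + 2*sqrt(2)*o^4 + 3*o^4 - 4*o^3 + 6*sqrt(2)*o^3 - 12*o^2 - 8*sqrt(2)*o^2 - 24*sqrt(2)*o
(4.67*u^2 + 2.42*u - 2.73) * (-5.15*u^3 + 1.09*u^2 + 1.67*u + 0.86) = -24.0505*u^5 - 7.3727*u^4 + 24.4962*u^3 + 5.0819*u^2 - 2.4779*u - 2.3478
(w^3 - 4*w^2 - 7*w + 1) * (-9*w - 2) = -9*w^4 + 34*w^3 + 71*w^2 + 5*w - 2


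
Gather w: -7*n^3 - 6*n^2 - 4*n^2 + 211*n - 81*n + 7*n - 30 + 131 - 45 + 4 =-7*n^3 - 10*n^2 + 137*n + 60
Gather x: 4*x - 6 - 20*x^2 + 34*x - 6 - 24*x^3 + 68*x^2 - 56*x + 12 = -24*x^3 + 48*x^2 - 18*x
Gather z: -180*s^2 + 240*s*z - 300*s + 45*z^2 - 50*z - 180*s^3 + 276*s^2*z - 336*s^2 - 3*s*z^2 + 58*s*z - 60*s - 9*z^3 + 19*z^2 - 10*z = -180*s^3 - 516*s^2 - 360*s - 9*z^3 + z^2*(64 - 3*s) + z*(276*s^2 + 298*s - 60)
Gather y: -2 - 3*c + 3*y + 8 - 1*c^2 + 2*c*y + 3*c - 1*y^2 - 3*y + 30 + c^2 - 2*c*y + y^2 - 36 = 0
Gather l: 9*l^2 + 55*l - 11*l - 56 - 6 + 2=9*l^2 + 44*l - 60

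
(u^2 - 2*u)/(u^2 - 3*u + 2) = u/(u - 1)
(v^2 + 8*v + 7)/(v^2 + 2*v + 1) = (v + 7)/(v + 1)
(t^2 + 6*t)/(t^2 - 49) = t*(t + 6)/(t^2 - 49)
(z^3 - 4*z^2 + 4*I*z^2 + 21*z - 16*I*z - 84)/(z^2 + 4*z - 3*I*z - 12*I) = (z^2 + z*(-4 + 7*I) - 28*I)/(z + 4)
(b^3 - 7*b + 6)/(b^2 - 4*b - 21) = (b^2 - 3*b + 2)/(b - 7)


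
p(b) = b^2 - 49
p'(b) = 2*b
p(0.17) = -48.97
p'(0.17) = 0.34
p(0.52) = -48.73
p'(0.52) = 1.04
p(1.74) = -45.97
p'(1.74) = 3.48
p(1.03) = -47.94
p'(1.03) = 2.06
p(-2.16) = -44.33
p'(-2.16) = -4.32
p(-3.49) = -36.82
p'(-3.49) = -6.98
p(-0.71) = -48.50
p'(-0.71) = -1.42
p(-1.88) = -45.47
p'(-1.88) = -3.76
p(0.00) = -49.00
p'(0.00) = 0.00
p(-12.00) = 95.00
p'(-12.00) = -24.00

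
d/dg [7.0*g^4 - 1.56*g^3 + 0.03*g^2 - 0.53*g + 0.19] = 28.0*g^3 - 4.68*g^2 + 0.06*g - 0.53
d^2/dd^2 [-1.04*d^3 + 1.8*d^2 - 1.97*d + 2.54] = 3.6 - 6.24*d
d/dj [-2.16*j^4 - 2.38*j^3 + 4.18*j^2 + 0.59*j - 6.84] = -8.64*j^3 - 7.14*j^2 + 8.36*j + 0.59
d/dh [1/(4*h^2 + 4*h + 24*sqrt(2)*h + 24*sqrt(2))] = (-2*h - 6*sqrt(2) - 1)/(4*(h^2 + h + 6*sqrt(2)*h + 6*sqrt(2))^2)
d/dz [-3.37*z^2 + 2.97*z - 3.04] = 2.97 - 6.74*z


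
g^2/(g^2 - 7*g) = g/(g - 7)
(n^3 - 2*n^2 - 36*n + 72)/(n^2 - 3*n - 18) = (n^2 + 4*n - 12)/(n + 3)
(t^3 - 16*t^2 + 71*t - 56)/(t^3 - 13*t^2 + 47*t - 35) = (t - 8)/(t - 5)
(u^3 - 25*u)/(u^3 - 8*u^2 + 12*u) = (u^2 - 25)/(u^2 - 8*u + 12)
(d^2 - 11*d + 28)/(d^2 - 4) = (d^2 - 11*d + 28)/(d^2 - 4)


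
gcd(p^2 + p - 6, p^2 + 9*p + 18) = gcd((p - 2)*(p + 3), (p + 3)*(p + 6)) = p + 3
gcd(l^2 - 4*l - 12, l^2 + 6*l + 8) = l + 2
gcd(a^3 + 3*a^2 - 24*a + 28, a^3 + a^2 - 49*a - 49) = a + 7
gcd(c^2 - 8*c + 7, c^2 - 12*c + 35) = c - 7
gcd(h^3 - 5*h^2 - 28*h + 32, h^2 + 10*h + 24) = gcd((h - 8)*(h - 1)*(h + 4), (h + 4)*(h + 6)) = h + 4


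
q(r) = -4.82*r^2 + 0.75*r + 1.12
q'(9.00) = -86.01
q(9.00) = -382.55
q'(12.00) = -114.93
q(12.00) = -683.96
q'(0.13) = -0.50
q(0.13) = 1.14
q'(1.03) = -9.18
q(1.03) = -3.22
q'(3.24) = -30.48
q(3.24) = -47.05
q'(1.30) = -11.78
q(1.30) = -6.05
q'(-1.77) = 17.81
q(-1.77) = -15.31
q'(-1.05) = 10.87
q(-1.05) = -4.98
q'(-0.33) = 3.93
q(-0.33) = 0.35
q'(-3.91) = 38.44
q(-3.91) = -75.50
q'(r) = 0.75 - 9.64*r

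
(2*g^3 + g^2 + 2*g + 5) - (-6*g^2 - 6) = 2*g^3 + 7*g^2 + 2*g + 11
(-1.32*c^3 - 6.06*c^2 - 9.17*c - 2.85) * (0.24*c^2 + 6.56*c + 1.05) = -0.3168*c^5 - 10.1136*c^4 - 43.3404*c^3 - 67.2022*c^2 - 28.3245*c - 2.9925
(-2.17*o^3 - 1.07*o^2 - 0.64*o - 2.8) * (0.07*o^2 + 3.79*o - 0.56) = -0.1519*o^5 - 8.2992*o^4 - 2.8849*o^3 - 2.0224*o^2 - 10.2536*o + 1.568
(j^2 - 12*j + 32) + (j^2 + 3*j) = 2*j^2 - 9*j + 32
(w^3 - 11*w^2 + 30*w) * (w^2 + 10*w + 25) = w^5 - w^4 - 55*w^3 + 25*w^2 + 750*w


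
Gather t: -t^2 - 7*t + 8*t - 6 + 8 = -t^2 + t + 2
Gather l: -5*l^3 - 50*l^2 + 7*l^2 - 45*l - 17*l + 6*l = -5*l^3 - 43*l^2 - 56*l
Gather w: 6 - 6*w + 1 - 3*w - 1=6 - 9*w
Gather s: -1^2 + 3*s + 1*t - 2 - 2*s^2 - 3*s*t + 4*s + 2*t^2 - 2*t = -2*s^2 + s*(7 - 3*t) + 2*t^2 - t - 3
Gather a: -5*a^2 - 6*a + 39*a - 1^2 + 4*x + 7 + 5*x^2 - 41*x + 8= -5*a^2 + 33*a + 5*x^2 - 37*x + 14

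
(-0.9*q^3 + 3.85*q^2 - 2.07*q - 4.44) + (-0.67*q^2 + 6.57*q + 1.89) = -0.9*q^3 + 3.18*q^2 + 4.5*q - 2.55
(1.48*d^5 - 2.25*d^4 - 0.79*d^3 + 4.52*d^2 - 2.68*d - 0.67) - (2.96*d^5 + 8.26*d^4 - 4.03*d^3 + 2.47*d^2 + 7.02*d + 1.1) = -1.48*d^5 - 10.51*d^4 + 3.24*d^3 + 2.05*d^2 - 9.7*d - 1.77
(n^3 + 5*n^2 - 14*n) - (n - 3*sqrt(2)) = n^3 + 5*n^2 - 15*n + 3*sqrt(2)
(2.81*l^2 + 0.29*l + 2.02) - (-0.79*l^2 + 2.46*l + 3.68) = 3.6*l^2 - 2.17*l - 1.66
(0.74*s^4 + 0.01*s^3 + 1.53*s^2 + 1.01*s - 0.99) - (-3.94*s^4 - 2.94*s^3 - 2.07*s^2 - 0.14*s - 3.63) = 4.68*s^4 + 2.95*s^3 + 3.6*s^2 + 1.15*s + 2.64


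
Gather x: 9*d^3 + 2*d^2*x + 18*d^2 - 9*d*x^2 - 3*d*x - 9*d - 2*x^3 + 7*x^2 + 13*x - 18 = 9*d^3 + 18*d^2 - 9*d - 2*x^3 + x^2*(7 - 9*d) + x*(2*d^2 - 3*d + 13) - 18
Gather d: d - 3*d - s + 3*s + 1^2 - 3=-2*d + 2*s - 2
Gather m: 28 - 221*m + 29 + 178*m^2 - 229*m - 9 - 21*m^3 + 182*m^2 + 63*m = -21*m^3 + 360*m^2 - 387*m + 48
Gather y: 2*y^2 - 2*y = 2*y^2 - 2*y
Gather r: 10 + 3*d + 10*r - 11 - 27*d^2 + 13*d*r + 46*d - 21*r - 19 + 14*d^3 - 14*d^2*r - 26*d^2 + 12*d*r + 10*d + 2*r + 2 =14*d^3 - 53*d^2 + 59*d + r*(-14*d^2 + 25*d - 9) - 18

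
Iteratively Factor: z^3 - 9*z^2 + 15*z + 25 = (z - 5)*(z^2 - 4*z - 5) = (z - 5)^2*(z + 1)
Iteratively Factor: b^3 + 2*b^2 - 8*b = (b)*(b^2 + 2*b - 8) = b*(b + 4)*(b - 2)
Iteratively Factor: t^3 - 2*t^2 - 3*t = (t - 3)*(t^2 + t) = t*(t - 3)*(t + 1)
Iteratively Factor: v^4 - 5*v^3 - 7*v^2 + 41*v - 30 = (v - 5)*(v^3 - 7*v + 6) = (v - 5)*(v + 3)*(v^2 - 3*v + 2) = (v - 5)*(v - 1)*(v + 3)*(v - 2)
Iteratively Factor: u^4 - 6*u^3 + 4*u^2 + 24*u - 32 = (u - 2)*(u^3 - 4*u^2 - 4*u + 16) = (u - 2)^2*(u^2 - 2*u - 8) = (u - 4)*(u - 2)^2*(u + 2)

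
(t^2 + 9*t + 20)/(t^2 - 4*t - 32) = (t + 5)/(t - 8)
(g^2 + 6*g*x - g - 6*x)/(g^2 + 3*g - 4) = (g + 6*x)/(g + 4)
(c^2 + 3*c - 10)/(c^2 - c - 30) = (c - 2)/(c - 6)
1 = 1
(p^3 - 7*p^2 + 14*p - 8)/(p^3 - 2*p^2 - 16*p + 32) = (p - 1)/(p + 4)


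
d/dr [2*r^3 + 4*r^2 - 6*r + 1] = 6*r^2 + 8*r - 6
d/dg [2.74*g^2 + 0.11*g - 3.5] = 5.48*g + 0.11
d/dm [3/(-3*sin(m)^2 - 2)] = 36*sin(2*m)/(7 - 3*cos(2*m))^2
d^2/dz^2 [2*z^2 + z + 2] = 4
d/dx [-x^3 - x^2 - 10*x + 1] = -3*x^2 - 2*x - 10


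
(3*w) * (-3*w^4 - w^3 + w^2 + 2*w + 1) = -9*w^5 - 3*w^4 + 3*w^3 + 6*w^2 + 3*w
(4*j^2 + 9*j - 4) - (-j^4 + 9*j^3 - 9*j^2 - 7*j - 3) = j^4 - 9*j^3 + 13*j^2 + 16*j - 1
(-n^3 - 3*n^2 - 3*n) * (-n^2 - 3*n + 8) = n^5 + 6*n^4 + 4*n^3 - 15*n^2 - 24*n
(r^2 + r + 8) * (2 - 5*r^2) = -5*r^4 - 5*r^3 - 38*r^2 + 2*r + 16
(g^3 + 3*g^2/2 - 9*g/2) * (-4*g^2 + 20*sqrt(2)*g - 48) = -4*g^5 - 6*g^4 + 20*sqrt(2)*g^4 - 30*g^3 + 30*sqrt(2)*g^3 - 90*sqrt(2)*g^2 - 72*g^2 + 216*g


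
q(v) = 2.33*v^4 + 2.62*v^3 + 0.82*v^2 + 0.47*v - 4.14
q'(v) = 9.32*v^3 + 7.86*v^2 + 1.64*v + 0.47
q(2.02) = 60.54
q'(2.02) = 112.67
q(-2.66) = 67.75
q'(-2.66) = -123.69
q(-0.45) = -4.33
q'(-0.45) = 0.47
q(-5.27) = 1429.89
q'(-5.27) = -1153.98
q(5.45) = 2502.52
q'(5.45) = 1751.58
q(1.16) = 5.82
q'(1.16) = 27.50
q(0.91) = 0.54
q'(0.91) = 15.49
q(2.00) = 58.32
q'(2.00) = 109.75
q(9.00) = 17263.62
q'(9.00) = 7446.17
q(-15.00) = 109287.06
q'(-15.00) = -29710.63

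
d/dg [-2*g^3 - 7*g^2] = 2*g*(-3*g - 7)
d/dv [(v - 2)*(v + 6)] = 2*v + 4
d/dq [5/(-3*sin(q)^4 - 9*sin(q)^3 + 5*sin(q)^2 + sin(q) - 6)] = 5*(12*sin(q)^3 + 27*sin(q)^2 - 10*sin(q) - 1)*cos(q)/(3*sin(q)^4 + 9*sin(q)^3 - 5*sin(q)^2 - sin(q) + 6)^2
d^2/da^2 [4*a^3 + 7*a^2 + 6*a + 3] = 24*a + 14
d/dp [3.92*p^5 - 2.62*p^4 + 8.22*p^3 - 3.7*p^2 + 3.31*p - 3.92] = 19.6*p^4 - 10.48*p^3 + 24.66*p^2 - 7.4*p + 3.31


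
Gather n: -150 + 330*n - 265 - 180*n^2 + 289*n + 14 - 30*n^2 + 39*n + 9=-210*n^2 + 658*n - 392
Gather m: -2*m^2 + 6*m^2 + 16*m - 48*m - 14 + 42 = 4*m^2 - 32*m + 28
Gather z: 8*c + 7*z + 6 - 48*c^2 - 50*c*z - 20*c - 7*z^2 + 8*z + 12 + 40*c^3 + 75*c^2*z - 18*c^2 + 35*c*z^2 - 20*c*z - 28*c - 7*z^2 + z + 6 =40*c^3 - 66*c^2 - 40*c + z^2*(35*c - 14) + z*(75*c^2 - 70*c + 16) + 24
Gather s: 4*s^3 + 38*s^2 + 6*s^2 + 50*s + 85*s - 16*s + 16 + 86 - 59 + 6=4*s^3 + 44*s^2 + 119*s + 49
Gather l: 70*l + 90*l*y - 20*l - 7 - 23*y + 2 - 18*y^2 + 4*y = l*(90*y + 50) - 18*y^2 - 19*y - 5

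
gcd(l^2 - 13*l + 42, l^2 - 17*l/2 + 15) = l - 6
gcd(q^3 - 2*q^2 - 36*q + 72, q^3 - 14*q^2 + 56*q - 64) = q - 2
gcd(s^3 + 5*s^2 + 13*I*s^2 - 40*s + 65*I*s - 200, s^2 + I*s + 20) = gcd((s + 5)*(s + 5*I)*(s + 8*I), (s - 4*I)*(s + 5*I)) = s + 5*I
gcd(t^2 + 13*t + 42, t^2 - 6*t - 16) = 1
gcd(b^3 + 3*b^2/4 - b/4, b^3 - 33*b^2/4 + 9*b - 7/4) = b - 1/4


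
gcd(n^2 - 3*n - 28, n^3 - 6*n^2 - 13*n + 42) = n - 7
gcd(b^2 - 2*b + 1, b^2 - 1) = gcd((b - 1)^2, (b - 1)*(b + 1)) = b - 1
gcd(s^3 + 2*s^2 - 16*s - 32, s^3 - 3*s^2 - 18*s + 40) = s + 4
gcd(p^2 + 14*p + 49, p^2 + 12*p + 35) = p + 7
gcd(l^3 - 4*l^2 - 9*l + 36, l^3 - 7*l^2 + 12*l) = l^2 - 7*l + 12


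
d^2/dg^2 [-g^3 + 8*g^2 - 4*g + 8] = 16 - 6*g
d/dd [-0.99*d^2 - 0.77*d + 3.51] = -1.98*d - 0.77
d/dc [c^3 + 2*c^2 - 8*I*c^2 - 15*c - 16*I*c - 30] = 3*c^2 + c*(4 - 16*I) - 15 - 16*I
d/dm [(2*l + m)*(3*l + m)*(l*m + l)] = l*(6*l^2 + 10*l*m + 5*l + 3*m^2 + 2*m)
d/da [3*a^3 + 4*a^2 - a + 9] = 9*a^2 + 8*a - 1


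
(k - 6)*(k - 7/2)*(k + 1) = k^3 - 17*k^2/2 + 23*k/2 + 21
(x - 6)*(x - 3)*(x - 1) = x^3 - 10*x^2 + 27*x - 18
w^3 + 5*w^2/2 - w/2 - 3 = (w - 1)*(w + 3/2)*(w + 2)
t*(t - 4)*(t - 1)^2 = t^4 - 6*t^3 + 9*t^2 - 4*t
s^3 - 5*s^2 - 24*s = s*(s - 8)*(s + 3)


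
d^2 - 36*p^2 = (d - 6*p)*(d + 6*p)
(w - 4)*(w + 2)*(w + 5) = w^3 + 3*w^2 - 18*w - 40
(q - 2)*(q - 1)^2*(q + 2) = q^4 - 2*q^3 - 3*q^2 + 8*q - 4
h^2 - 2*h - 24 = (h - 6)*(h + 4)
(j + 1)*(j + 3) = j^2 + 4*j + 3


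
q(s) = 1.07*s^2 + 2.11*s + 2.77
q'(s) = 2.14*s + 2.11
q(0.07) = 2.92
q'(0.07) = 2.26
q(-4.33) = 13.70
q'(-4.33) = -7.16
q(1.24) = 7.03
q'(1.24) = 4.76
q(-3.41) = 8.02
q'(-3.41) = -5.19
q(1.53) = 8.50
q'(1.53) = 5.38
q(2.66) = 15.95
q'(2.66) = 7.80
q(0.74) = 4.92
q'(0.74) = 3.69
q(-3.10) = 6.51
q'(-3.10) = -4.52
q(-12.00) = 131.53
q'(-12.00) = -23.57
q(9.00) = 108.43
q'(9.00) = 21.37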